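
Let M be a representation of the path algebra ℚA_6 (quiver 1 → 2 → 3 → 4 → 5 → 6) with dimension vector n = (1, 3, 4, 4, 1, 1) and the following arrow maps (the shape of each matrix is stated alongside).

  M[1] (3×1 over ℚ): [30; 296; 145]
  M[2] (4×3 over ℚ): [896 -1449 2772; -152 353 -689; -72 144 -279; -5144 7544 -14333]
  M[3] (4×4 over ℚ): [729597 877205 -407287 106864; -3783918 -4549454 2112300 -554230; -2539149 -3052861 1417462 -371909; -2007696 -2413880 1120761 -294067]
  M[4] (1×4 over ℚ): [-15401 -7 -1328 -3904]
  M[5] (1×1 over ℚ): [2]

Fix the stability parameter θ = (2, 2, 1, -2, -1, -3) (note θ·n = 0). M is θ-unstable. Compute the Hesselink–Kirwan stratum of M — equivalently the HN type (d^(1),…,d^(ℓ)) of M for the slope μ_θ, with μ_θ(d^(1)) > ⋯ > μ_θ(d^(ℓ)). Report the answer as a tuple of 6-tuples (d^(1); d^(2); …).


Interval decomposition of M: I[1,3], I[2,2], I[2,3], I[3,4], I[3,6], I[4,4]^2.
HN type (ℓ=6): μ^(1)=2; μ^(2)=5/3; μ^(3)=3/2; μ^(4)=-1/2; μ^(5)=-5/4; μ^(6)=-2

((0, 1, 0, 0, 0, 0); (1, 1, 1, 0, 0, 0); (0, 1, 1, 0, 0, 0); (0, 0, 1, 1, 0, 0); (0, 0, 1, 1, 1, 1); (0, 0, 0, 2, 0, 0))


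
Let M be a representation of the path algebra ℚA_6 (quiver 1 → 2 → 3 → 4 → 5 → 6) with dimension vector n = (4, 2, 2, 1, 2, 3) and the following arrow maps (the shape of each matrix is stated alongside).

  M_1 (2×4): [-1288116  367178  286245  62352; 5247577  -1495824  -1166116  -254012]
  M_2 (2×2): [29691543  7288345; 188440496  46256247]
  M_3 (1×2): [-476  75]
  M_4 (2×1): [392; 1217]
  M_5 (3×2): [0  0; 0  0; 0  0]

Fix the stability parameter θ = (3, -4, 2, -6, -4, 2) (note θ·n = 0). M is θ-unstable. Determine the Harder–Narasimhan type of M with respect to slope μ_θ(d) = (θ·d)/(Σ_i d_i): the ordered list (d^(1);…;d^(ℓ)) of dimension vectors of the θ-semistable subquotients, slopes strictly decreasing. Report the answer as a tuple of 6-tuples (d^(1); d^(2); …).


Interval decomposition of M: I[1,1]^2, I[1,3], I[1,5], I[5,5], I[6,6]^3.
HN type (ℓ=5): μ^(1)=3; μ^(2)=2; μ^(3)=-1/2; μ^(4)=-9/5; μ^(5)=-4

((2, 0, 0, 0, 0, 0); (0, 0, 1, 0, 0, 3); (1, 1, 0, 0, 0, 0); (1, 1, 1, 1, 1, 0); (0, 0, 0, 0, 1, 0))


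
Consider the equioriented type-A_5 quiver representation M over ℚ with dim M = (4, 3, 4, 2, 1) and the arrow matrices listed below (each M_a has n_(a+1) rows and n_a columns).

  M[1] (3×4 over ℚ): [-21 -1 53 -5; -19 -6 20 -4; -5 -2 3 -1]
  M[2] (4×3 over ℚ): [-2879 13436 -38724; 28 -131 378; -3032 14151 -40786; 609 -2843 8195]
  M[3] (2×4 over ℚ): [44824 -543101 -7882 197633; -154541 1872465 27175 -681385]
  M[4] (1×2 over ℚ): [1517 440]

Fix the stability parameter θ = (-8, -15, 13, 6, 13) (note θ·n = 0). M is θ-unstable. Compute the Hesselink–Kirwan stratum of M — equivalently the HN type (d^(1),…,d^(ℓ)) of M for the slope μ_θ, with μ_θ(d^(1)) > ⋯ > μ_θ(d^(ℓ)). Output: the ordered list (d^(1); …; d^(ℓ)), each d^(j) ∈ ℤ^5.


Barcode: M ≅ I[1,1], I[1,3], I[1,4], I[1,5], I[3,3]. HN layers by μ_θ (4 steps, strictly decreasing):
  μ^(1)=13; μ^(2)=19/2; μ^(3)=-8; μ^(4)=-23/2

((0, 0, 2, 0, 1); (0, 0, 2, 2, 0); (1, 0, 0, 0, 0); (3, 3, 0, 0, 0))


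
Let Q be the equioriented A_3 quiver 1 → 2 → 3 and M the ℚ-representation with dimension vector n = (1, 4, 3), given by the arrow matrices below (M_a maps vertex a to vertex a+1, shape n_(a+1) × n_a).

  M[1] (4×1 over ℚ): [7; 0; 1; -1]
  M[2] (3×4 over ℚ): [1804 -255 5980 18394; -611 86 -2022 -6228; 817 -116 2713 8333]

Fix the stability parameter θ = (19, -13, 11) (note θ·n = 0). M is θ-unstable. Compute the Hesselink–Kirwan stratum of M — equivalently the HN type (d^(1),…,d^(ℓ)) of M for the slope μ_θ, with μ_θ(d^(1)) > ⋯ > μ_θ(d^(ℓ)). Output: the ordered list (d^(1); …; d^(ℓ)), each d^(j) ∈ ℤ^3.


Barcode: M ≅ I[1,3], I[2,2], I[2,3]^2. HN layers by μ_θ (3 steps, strictly decreasing):
  μ^(1)=11; μ^(2)=3; μ^(3)=-13

((0, 0, 3); (1, 1, 0); (0, 3, 0))


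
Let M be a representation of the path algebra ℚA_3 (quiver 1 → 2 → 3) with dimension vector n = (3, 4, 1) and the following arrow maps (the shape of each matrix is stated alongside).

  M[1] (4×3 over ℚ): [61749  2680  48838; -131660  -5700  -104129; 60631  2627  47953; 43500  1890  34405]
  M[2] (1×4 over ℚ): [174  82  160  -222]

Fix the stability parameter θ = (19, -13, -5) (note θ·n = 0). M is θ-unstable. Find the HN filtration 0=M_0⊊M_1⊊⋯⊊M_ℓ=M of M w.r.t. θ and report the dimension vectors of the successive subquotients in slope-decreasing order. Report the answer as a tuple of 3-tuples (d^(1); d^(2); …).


Via rank(M_{q-1}∘⋯∘M_p): M ≅ I[1,2]^2, I[1,3], I[2,2].
μ_θ-semistable layers: μ^(1)=3; μ^(2)=1/3; μ^(3)=-13

((2, 2, 0); (1, 1, 1); (0, 1, 0))


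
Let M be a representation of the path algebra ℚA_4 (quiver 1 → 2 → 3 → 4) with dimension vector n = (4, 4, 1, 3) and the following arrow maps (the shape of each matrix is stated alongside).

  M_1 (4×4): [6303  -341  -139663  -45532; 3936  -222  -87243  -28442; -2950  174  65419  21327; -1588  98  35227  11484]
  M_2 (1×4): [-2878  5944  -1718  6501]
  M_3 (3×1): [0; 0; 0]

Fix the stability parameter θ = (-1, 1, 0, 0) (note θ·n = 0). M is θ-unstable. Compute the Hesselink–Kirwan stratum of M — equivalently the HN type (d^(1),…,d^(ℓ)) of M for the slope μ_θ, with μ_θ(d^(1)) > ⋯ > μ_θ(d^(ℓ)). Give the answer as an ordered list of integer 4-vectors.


Via rank(M_{q-1}∘⋯∘M_p): M ≅ I[1,2]^3, I[1,3], I[4,4]^3.
μ_θ-semistable layers: μ^(1)=1; μ^(2)=1/2; μ^(3)=0; μ^(4)=-1

((0, 3, 0, 0); (0, 1, 1, 0); (0, 0, 0, 3); (4, 0, 0, 0))


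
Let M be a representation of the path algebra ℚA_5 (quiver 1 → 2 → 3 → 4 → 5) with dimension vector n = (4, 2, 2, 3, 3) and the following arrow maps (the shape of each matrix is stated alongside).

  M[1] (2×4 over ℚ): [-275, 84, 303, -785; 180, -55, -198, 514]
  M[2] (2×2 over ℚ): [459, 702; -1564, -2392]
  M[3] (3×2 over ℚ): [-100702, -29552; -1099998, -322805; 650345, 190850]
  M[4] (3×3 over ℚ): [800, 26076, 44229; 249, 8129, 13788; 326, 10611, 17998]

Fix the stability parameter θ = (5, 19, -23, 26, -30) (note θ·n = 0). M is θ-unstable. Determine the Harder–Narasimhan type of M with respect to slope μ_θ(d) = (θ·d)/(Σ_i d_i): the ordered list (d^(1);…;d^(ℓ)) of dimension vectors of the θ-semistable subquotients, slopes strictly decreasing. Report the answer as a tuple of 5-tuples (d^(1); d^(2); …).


Via rank(M_{q-1}∘⋯∘M_p): M ≅ I[1,1]^2, I[1,2], I[1,5], I[3,5], I[4,5].
μ_θ-semistable layers: μ^(1)=19; μ^(2)=5; μ^(3)=-3/5; μ^(4)=-2; μ^(5)=-23

((0, 1, 0, 0, 0); (3, 0, 0, 0, 0); (1, 1, 1, 1, 1); (0, 0, 0, 2, 2); (0, 0, 1, 0, 0))


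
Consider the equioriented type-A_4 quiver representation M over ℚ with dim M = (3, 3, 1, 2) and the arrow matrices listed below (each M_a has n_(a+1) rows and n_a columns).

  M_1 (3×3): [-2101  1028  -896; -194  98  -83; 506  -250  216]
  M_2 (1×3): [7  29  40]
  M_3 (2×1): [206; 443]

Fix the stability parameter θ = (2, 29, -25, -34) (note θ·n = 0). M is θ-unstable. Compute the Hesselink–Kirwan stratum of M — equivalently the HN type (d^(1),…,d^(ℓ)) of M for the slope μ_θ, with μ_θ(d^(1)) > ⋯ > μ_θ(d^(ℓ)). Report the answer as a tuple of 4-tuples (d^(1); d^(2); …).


Interval decomposition of M: I[1,2]^2, I[1,4], I[4,4].
HN type (ℓ=4): μ^(1)=29; μ^(2)=2; μ^(3)=-7; μ^(4)=-34

((0, 2, 0, 0); (2, 0, 0, 0); (1, 1, 1, 1); (0, 0, 0, 1))


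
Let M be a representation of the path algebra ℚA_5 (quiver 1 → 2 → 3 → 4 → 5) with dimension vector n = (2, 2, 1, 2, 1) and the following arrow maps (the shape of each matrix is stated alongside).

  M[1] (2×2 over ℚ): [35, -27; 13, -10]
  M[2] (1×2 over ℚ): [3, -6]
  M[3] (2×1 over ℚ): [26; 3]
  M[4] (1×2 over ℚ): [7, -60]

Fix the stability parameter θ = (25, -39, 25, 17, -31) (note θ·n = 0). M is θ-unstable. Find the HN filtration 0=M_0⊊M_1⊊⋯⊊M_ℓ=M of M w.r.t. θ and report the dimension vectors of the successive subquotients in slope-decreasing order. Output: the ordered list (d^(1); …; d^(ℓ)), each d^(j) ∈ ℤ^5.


Via rank(M_{q-1}∘⋯∘M_p): M ≅ I[1,2], I[1,5], I[4,4].
μ_θ-semistable layers: μ^(1)=17; μ^(2)=11/3; μ^(3)=-7

((0, 0, 0, 1, 0); (0, 0, 1, 1, 1); (2, 2, 0, 0, 0))


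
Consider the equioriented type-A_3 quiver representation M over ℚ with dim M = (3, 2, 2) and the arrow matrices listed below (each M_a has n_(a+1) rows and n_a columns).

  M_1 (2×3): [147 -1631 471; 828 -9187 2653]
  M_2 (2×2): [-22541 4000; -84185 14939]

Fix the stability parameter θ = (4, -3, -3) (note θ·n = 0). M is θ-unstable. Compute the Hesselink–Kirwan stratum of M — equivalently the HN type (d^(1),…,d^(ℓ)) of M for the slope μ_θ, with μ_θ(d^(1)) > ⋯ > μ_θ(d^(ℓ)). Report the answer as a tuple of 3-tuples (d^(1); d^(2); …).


Barcode: M ≅ I[1,1], I[1,3]^2. HN layers by μ_θ (2 steps, strictly decreasing):
  μ^(1)=4; μ^(2)=-2/3

((1, 0, 0); (2, 2, 2))


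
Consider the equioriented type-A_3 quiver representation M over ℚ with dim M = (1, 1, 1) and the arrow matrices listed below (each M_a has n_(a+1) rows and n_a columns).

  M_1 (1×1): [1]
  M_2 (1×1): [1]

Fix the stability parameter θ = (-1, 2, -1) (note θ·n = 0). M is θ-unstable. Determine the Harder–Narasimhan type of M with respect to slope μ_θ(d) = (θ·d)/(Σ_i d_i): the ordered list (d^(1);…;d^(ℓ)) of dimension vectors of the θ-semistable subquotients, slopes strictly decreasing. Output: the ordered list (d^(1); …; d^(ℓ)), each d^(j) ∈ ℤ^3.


Barcode: M ≅ I[1,3]. HN layers by μ_θ (2 steps, strictly decreasing):
  μ^(1)=1/2; μ^(2)=-1

((0, 1, 1); (1, 0, 0))


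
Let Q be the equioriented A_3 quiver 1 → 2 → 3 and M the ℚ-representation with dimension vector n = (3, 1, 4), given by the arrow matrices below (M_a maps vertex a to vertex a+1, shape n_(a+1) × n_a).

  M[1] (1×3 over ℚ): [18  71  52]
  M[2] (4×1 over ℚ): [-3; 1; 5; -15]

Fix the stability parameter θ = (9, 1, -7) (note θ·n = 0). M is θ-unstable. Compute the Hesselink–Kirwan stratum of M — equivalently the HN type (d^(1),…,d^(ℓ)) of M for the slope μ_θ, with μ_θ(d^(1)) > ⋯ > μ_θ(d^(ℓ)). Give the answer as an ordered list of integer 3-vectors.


Barcode: M ≅ I[1,1]^2, I[1,3], I[3,3]^3. HN layers by μ_θ (3 steps, strictly decreasing):
  μ^(1)=9; μ^(2)=1; μ^(3)=-7

((2, 0, 0); (1, 1, 1); (0, 0, 3))


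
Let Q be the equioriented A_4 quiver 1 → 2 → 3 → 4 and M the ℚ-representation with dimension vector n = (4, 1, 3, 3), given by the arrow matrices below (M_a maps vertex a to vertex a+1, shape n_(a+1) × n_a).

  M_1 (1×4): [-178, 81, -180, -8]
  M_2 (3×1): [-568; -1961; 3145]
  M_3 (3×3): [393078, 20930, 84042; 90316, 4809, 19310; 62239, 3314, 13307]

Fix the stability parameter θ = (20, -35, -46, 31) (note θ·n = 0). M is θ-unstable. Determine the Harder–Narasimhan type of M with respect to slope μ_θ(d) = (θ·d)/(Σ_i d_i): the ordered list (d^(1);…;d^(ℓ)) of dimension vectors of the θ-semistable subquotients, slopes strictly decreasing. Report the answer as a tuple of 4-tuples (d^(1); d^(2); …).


Via rank(M_{q-1}∘⋯∘M_p): M ≅ I[1,1]^3, I[1,4], I[3,3], I[3,4], I[4,4].
μ_θ-semistable layers: μ^(1)=31; μ^(2)=20; μ^(3)=-61/3; μ^(4)=-46

((0, 0, 0, 3); (3, 0, 0, 0); (1, 1, 1, 0); (0, 0, 2, 0))


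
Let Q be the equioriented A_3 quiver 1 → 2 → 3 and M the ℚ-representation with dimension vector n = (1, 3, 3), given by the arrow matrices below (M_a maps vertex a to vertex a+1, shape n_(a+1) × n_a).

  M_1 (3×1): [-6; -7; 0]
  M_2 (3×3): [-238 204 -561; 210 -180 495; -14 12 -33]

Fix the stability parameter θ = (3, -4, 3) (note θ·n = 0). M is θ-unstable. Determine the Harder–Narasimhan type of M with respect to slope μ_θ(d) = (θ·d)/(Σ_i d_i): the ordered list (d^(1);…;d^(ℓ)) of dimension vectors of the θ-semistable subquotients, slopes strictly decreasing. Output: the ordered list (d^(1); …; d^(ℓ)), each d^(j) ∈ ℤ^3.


Interval decomposition of M: I[1,2], I[2,2], I[2,3], I[3,3]^2.
HN type (ℓ=3): μ^(1)=3; μ^(2)=-1/2; μ^(3)=-4

((0, 0, 3); (1, 1, 0); (0, 2, 0))


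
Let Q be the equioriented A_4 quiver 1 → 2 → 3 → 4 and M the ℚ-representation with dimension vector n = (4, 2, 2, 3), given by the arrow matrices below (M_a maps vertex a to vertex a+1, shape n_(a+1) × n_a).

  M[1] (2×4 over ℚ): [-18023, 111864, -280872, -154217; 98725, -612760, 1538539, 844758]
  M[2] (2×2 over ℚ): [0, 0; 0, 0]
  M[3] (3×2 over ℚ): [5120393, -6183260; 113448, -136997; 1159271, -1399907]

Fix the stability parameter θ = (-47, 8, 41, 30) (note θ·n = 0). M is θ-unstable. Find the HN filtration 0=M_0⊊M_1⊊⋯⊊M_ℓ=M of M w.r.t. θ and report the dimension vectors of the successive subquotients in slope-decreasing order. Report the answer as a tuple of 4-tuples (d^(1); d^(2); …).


Via rank(M_{q-1}∘⋯∘M_p): M ≅ I[1,1]^2, I[1,2]^2, I[3,4]^2, I[4,4].
μ_θ-semistable layers: μ^(1)=71/2; μ^(2)=30; μ^(3)=8; μ^(4)=-47

((0, 0, 2, 2); (0, 0, 0, 1); (0, 2, 0, 0); (4, 0, 0, 0))


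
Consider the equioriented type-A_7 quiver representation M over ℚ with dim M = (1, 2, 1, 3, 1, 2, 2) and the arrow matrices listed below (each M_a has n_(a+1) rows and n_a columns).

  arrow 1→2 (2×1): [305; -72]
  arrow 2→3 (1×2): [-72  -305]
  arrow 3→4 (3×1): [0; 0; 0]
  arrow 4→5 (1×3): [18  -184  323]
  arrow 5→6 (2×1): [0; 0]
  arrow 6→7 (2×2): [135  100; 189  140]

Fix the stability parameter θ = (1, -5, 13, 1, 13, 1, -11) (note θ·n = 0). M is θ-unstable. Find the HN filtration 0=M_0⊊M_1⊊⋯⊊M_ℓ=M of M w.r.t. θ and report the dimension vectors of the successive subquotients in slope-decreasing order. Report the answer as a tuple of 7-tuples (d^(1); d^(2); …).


Interval decomposition of M: I[1,2], I[2,3], I[4,4]^2, I[4,5], I[6,6], I[6,7], I[7,7].
HN type (ℓ=5): μ^(1)=13; μ^(2)=1; μ^(3)=-2; μ^(4)=-5; μ^(5)=-11

((0, 0, 1, 0, 1, 0, 0); (0, 0, 0, 3, 0, 1, 0); (1, 1, 0, 0, 0, 0, 0); (0, 1, 0, 0, 0, 1, 1); (0, 0, 0, 0, 0, 0, 1))


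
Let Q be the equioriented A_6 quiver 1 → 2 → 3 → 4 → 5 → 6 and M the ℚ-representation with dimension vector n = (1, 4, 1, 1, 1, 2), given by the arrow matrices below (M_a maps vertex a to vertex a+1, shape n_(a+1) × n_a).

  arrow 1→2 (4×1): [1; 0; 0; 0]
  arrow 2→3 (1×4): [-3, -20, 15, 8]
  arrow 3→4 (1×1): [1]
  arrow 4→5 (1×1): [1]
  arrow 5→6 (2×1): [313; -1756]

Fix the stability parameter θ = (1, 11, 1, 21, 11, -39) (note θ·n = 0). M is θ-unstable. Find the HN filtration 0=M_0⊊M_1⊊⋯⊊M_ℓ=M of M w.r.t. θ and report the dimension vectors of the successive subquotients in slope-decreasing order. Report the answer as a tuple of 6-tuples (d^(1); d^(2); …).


Via rank(M_{q-1}∘⋯∘M_p): M ≅ I[1,6], I[2,2]^3, I[6,6].
μ_θ-semistable layers: μ^(1)=11; μ^(2)=1; μ^(3)=-39

((0, 3, 0, 0, 0, 0); (1, 1, 1, 1, 1, 1); (0, 0, 0, 0, 0, 1))


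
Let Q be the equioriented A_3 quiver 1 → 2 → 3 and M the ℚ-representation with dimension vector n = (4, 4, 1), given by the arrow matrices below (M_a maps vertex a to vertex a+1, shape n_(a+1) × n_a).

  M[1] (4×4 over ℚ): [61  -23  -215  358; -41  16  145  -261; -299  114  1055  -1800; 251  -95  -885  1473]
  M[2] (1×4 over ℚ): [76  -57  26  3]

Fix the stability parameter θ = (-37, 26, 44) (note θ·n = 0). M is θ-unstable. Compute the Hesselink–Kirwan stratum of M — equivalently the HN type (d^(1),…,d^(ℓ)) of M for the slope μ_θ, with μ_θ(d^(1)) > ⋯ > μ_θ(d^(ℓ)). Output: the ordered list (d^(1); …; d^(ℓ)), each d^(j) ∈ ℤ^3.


Barcode: M ≅ I[1,1], I[1,2]^2, I[1,3], I[2,2]. HN layers by μ_θ (3 steps, strictly decreasing):
  μ^(1)=44; μ^(2)=26; μ^(3)=-37

((0, 0, 1); (0, 4, 0); (4, 0, 0))


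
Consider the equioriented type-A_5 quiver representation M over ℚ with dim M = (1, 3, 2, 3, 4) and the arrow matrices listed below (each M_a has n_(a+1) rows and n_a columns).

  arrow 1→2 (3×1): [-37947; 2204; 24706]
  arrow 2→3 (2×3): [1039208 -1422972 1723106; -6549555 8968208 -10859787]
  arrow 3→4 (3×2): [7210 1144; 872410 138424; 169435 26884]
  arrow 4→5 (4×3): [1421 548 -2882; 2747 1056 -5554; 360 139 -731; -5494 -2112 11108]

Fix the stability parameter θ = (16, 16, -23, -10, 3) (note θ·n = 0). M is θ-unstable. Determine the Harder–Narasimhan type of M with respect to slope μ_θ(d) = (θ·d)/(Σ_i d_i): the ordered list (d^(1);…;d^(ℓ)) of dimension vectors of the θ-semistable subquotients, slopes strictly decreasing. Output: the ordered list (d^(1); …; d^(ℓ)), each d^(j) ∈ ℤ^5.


Interval decomposition of M: I[1,3], I[2,2], I[2,5], I[4,4], I[4,5], I[5,5]^2.
HN type (ℓ=4): μ^(1)=16; μ^(2)=3; μ^(3)=-17/3; μ^(4)=-10

((0, 1, 0, 0, 0); (1, 1, 1, 0, 4); (0, 1, 1, 1, 0); (0, 0, 0, 2, 0))


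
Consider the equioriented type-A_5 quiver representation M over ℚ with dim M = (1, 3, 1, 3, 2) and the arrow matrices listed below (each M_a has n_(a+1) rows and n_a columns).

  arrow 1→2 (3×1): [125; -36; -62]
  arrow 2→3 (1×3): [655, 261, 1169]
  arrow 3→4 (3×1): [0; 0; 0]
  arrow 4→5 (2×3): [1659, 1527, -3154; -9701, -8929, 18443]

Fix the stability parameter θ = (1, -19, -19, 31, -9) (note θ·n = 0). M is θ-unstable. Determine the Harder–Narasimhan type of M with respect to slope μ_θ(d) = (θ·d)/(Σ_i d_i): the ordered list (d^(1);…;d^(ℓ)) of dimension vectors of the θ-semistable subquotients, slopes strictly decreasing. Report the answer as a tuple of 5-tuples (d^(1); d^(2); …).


Interval decomposition of M: I[1,3], I[2,2]^2, I[4,4], I[4,5]^2.
HN type (ℓ=4): μ^(1)=31; μ^(2)=11; μ^(3)=-37/3; μ^(4)=-19

((0, 0, 0, 1, 0); (0, 0, 0, 2, 2); (1, 1, 1, 0, 0); (0, 2, 0, 0, 0))


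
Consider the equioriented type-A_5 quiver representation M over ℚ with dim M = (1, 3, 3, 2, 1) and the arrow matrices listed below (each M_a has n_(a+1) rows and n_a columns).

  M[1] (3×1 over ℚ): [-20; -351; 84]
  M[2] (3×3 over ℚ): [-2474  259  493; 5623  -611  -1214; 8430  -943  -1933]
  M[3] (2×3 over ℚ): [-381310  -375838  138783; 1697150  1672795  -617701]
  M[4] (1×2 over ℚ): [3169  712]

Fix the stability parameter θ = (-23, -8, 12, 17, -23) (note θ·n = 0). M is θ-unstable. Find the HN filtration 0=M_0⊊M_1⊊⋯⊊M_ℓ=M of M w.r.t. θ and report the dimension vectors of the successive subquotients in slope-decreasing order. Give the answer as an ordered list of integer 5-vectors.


Via rank(M_{q-1}∘⋯∘M_p): M ≅ I[1,5], I[2,2], I[2,4], I[3,3].
μ_θ-semistable layers: μ^(1)=17; μ^(2)=12; μ^(3)=2; μ^(4)=-8; μ^(5)=-23

((0, 0, 0, 1, 0); (0, 0, 2, 0, 0); (0, 0, 1, 1, 1); (0, 3, 0, 0, 0); (1, 0, 0, 0, 0))


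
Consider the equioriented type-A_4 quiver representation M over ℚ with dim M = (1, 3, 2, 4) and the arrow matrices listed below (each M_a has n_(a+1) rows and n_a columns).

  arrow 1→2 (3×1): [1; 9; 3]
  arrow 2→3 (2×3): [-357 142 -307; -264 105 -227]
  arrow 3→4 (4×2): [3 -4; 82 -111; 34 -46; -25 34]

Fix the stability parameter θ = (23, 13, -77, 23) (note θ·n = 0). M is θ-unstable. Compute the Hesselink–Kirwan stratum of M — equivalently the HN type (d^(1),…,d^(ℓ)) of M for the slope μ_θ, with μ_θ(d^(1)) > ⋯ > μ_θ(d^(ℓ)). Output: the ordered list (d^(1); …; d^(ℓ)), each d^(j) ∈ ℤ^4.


Via rank(M_{q-1}∘⋯∘M_p): M ≅ I[1,2], I[2,4]^2, I[4,4]^2.
μ_θ-semistable layers: μ^(1)=23; μ^(2)=18; μ^(3)=-32

((0, 0, 0, 4); (1, 1, 0, 0); (0, 2, 2, 0))


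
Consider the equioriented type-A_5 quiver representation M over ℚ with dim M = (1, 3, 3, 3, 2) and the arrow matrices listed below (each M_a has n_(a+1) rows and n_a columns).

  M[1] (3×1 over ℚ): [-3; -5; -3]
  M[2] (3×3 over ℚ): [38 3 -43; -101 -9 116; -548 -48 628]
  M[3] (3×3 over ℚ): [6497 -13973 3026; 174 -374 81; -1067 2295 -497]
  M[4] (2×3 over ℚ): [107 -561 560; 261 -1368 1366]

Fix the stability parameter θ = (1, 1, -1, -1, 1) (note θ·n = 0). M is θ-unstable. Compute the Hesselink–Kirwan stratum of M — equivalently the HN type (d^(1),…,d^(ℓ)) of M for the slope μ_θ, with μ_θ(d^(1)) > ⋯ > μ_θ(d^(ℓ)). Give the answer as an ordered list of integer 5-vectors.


Interval decomposition of M: I[1,2], I[2,3], I[2,5], I[3,5], I[4,4].
HN type (ℓ=4): μ^(1)=1; μ^(2)=0; μ^(3)=-1/3; μ^(4)=-1

((1, 1, 0, 0, 2); (0, 1, 1, 0, 0); (0, 1, 1, 1, 0); (0, 0, 1, 2, 0))


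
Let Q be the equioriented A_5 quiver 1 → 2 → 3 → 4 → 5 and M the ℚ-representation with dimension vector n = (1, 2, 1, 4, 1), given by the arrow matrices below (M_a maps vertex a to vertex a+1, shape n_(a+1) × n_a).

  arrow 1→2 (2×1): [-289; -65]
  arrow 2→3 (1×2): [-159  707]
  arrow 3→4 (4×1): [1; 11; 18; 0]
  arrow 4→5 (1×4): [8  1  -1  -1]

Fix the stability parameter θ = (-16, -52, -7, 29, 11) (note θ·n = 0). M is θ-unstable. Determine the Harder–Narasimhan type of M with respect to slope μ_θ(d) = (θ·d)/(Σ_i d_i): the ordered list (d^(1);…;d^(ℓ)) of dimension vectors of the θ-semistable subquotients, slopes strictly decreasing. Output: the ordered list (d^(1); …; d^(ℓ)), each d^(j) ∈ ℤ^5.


Barcode: M ≅ I[1,5], I[2,2], I[4,4]^3. HN layers by μ_θ (5 steps, strictly decreasing):
  μ^(1)=29; μ^(2)=20; μ^(3)=-7; μ^(4)=-34; μ^(5)=-52

((0, 0, 0, 3, 0); (0, 0, 0, 1, 1); (0, 0, 1, 0, 0); (1, 1, 0, 0, 0); (0, 1, 0, 0, 0))


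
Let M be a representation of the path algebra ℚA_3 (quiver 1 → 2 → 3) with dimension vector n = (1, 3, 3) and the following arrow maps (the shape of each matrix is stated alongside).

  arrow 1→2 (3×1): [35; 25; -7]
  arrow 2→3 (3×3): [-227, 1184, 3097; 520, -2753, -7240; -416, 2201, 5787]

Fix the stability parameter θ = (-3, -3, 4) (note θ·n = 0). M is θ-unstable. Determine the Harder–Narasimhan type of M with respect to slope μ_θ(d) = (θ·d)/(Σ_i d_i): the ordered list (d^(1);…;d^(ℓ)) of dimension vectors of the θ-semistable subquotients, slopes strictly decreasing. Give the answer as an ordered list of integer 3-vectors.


Interval decomposition of M: I[1,3], I[2,3]^2.
HN type (ℓ=2): μ^(1)=4; μ^(2)=-3

((0, 0, 3); (1, 3, 0))


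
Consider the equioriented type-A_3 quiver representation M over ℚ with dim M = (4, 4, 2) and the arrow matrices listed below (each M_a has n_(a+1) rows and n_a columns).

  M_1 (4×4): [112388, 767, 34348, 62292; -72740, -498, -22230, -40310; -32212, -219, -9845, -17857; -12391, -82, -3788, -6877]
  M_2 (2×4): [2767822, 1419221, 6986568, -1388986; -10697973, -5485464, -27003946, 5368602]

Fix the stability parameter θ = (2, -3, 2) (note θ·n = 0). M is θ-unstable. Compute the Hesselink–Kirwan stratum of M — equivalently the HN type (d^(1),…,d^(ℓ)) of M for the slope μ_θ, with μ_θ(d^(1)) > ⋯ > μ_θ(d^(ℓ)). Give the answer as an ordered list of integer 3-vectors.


Barcode: M ≅ I[1,2]^2, I[1,3]^2. HN layers by μ_θ (2 steps, strictly decreasing):
  μ^(1)=2; μ^(2)=-1/2

((0, 0, 2); (4, 4, 0))


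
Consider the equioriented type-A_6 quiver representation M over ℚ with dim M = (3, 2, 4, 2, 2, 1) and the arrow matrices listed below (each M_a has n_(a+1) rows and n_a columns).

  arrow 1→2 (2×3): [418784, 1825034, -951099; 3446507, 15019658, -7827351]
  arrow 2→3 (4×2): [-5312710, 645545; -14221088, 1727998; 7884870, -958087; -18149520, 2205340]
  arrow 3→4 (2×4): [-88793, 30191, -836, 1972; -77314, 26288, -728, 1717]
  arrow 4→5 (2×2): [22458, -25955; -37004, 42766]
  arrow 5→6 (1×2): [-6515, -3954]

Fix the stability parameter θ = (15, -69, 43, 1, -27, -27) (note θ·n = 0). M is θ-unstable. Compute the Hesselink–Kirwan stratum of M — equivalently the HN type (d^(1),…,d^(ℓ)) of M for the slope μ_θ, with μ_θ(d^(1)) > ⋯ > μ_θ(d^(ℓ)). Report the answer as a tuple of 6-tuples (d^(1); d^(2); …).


Interval decomposition of M: I[1,1], I[1,3], I[1,6], I[3,3], I[3,5].
HN type (ℓ=5): μ^(1)=43; μ^(2)=15; μ^(3)=17/3; μ^(4)=-5/2; μ^(5)=-27

((0, 0, 2, 0, 0, 0); (1, 0, 0, 0, 0, 0); (0, 0, 1, 1, 1, 0); (0, 0, 1, 1, 1, 1); (2, 2, 0, 0, 0, 0))


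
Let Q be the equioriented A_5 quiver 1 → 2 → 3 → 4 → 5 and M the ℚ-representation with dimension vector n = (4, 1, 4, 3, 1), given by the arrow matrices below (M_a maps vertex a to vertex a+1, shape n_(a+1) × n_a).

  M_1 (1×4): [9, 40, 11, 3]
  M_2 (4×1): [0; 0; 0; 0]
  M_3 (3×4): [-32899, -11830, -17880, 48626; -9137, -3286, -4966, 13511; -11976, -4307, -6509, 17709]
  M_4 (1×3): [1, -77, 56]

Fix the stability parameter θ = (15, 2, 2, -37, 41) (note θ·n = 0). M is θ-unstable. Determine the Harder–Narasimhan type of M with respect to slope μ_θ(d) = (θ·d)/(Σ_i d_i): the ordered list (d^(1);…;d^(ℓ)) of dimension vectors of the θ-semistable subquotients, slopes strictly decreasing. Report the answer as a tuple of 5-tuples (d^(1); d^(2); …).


Via rank(M_{q-1}∘⋯∘M_p): M ≅ I[1,1]^3, I[1,2], I[3,3], I[3,4]^2, I[3,5].
μ_θ-semistable layers: μ^(1)=41; μ^(2)=15; μ^(3)=17/2; μ^(4)=2; μ^(5)=-35/2

((0, 0, 0, 0, 1); (3, 0, 0, 0, 0); (1, 1, 0, 0, 0); (0, 0, 1, 0, 0); (0, 0, 3, 3, 0))


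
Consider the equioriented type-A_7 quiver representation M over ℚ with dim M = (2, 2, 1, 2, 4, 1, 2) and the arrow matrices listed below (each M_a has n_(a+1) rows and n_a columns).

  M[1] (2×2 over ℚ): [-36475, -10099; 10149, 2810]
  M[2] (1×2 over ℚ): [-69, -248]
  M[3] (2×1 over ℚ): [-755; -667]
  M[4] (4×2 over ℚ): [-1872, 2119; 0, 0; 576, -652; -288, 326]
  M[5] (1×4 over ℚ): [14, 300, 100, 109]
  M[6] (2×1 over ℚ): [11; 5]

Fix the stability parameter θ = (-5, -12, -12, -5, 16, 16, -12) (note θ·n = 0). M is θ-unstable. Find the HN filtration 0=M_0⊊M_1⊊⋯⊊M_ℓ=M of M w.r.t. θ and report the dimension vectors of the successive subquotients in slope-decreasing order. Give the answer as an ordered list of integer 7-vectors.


Via rank(M_{q-1}∘⋯∘M_p): M ≅ I[1,2], I[1,5], I[4,4], I[5,5]^2, I[5,7], I[7,7].
μ_θ-semistable layers: μ^(1)=16; μ^(2)=20/3; μ^(3)=-5; μ^(4)=-17/2; μ^(5)=-29/3; μ^(6)=-12

((0, 0, 0, 0, 3, 0, 0); (0, 0, 0, 0, 1, 1, 1); (0, 0, 0, 2, 0, 0, 0); (1, 1, 0, 0, 0, 0, 0); (1, 1, 1, 0, 0, 0, 0); (0, 0, 0, 0, 0, 0, 1))


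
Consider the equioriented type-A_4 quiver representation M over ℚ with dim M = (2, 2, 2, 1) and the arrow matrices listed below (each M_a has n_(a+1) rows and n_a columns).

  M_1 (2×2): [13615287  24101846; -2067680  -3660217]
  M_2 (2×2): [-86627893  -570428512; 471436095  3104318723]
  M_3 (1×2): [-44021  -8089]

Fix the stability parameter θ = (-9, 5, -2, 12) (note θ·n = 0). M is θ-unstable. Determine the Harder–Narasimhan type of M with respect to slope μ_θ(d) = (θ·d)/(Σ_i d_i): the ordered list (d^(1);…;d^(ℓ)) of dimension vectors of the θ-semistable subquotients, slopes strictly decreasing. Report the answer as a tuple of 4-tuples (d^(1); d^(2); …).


Barcode: M ≅ I[1,3], I[1,4]. HN layers by μ_θ (3 steps, strictly decreasing):
  μ^(1)=12; μ^(2)=3/2; μ^(3)=-9

((0, 0, 0, 1); (0, 2, 2, 0); (2, 0, 0, 0))


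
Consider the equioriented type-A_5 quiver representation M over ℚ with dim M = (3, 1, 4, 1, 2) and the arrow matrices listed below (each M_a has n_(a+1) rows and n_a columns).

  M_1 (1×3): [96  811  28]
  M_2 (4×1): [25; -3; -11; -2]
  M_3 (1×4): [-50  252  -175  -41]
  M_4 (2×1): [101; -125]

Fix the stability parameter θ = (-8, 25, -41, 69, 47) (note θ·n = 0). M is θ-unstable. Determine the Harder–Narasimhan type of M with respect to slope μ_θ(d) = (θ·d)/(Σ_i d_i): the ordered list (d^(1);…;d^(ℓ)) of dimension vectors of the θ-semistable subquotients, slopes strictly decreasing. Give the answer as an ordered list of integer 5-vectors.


Via rank(M_{q-1}∘⋯∘M_p): M ≅ I[1,1]^2, I[1,5], I[3,3]^3, I[5,5].
μ_θ-semistable layers: μ^(1)=58; μ^(2)=47; μ^(3)=-8; μ^(4)=-41

((0, 0, 0, 1, 1); (0, 0, 0, 0, 1); (3, 1, 1, 0, 0); (0, 0, 3, 0, 0))


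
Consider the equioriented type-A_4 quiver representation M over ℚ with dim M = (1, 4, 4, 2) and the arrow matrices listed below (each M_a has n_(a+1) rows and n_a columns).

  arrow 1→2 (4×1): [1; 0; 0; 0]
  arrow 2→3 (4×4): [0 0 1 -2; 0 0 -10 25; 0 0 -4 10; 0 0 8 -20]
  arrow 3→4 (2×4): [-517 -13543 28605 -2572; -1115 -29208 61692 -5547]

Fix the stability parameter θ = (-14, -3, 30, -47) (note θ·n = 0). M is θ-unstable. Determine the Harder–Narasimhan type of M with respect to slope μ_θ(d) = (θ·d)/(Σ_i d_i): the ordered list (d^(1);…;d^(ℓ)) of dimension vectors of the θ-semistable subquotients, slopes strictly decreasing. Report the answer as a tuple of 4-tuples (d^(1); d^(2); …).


Via rank(M_{q-1}∘⋯∘M_p): M ≅ I[1,2], I[2,2], I[2,4]^2, I[3,3]^2.
μ_θ-semistable layers: μ^(1)=30; μ^(2)=-3; μ^(3)=-20/3; μ^(4)=-14

((0, 0, 2, 0); (0, 2, 0, 0); (0, 2, 2, 2); (1, 0, 0, 0))


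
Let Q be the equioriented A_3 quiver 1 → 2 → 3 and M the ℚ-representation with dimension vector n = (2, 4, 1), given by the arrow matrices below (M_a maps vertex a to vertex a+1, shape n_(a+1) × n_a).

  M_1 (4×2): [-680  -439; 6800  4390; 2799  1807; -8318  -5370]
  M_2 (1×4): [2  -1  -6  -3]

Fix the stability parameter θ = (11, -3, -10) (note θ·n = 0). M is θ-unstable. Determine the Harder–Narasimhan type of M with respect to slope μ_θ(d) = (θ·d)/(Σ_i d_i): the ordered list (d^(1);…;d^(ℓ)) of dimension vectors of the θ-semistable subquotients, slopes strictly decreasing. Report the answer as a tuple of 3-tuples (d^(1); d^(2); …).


Interval decomposition of M: I[1,2]^2, I[2,2], I[2,3].
HN type (ℓ=3): μ^(1)=4; μ^(2)=-3; μ^(3)=-13/2

((2, 2, 0); (0, 1, 0); (0, 1, 1))


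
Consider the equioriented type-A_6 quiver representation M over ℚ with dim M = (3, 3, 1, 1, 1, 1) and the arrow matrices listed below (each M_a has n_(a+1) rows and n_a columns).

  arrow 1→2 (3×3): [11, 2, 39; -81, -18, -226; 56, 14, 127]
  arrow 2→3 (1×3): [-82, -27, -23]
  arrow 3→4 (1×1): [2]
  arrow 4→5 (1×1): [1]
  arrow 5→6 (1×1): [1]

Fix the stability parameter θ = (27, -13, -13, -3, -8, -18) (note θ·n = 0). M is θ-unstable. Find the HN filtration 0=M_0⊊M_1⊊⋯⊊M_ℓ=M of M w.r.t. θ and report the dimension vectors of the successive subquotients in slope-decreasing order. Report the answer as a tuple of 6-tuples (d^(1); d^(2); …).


Via rank(M_{q-1}∘⋯∘M_p): M ≅ I[1,2]^2, I[1,6].
μ_θ-semistable layers: μ^(1)=7; μ^(2)=-14/3

((2, 2, 0, 0, 0, 0); (1, 1, 1, 1, 1, 1))


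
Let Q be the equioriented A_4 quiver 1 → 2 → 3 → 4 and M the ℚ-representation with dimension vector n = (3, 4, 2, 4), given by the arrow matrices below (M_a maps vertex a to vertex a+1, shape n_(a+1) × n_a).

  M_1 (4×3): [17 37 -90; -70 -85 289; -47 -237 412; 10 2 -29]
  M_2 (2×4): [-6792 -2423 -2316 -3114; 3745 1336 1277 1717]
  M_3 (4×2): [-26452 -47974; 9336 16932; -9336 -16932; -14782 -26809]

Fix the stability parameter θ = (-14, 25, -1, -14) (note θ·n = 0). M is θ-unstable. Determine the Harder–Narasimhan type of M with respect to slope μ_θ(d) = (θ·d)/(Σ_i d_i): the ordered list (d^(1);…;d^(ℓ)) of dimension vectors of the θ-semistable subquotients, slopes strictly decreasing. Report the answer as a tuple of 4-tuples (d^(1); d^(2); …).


Interval decomposition of M: I[1,2], I[1,3], I[1,4], I[2,2], I[4,4]^3.
HN type (ℓ=4): μ^(1)=25; μ^(2)=12; μ^(3)=10/3; μ^(4)=-14

((0, 2, 0, 0); (0, 1, 1, 0); (0, 1, 1, 1); (3, 0, 0, 3))


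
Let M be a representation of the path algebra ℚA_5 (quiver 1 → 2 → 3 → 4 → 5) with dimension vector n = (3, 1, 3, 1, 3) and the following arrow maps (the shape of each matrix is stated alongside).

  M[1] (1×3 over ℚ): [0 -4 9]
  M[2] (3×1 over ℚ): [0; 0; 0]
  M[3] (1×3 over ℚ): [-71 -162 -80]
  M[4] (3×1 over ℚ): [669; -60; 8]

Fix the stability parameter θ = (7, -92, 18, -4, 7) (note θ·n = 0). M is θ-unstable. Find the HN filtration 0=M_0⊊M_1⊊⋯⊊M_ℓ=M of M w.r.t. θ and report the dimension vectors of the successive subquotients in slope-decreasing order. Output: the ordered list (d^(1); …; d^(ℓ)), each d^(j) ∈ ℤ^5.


Via rank(M_{q-1}∘⋯∘M_p): M ≅ I[1,1]^2, I[1,2], I[3,3]^2, I[3,5], I[5,5]^2.
μ_θ-semistable layers: μ^(1)=18; μ^(2)=7; μ^(3)=-85/2

((0, 0, 2, 0, 0); (2, 0, 1, 1, 3); (1, 1, 0, 0, 0))


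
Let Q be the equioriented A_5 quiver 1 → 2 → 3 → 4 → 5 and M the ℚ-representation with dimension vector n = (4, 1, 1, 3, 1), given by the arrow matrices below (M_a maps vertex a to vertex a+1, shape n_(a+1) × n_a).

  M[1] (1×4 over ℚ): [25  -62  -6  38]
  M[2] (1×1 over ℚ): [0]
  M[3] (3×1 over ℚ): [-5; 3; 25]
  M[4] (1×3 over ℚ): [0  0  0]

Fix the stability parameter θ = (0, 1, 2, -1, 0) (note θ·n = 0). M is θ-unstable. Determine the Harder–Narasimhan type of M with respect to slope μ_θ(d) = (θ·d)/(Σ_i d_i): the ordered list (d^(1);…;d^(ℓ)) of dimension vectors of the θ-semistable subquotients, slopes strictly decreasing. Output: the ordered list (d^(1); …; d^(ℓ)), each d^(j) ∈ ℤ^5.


Via rank(M_{q-1}∘⋯∘M_p): M ≅ I[1,1]^3, I[1,2], I[3,4], I[4,4]^2, I[5,5].
μ_θ-semistable layers: μ^(1)=1; μ^(2)=1/2; μ^(3)=0; μ^(4)=-1

((0, 1, 0, 0, 0); (0, 0, 1, 1, 0); (4, 0, 0, 0, 1); (0, 0, 0, 2, 0))


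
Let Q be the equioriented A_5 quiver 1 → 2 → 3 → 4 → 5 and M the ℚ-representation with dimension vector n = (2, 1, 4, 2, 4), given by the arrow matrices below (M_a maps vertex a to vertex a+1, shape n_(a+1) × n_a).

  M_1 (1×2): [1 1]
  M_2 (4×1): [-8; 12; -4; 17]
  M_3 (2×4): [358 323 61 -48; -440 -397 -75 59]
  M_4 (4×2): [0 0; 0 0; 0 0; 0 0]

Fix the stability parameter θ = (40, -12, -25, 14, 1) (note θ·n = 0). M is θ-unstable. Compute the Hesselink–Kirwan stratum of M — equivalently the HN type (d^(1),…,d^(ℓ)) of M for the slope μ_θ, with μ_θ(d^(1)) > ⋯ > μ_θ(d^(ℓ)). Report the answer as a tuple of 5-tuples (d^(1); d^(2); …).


Barcode: M ≅ I[1,1], I[1,4], I[3,3]^2, I[3,4], I[5,5]^4. HN layers by μ_θ (4 steps, strictly decreasing):
  μ^(1)=40; μ^(2)=14; μ^(3)=1; μ^(4)=-25

((1, 0, 0, 0, 0); (0, 0, 0, 2, 0); (1, 1, 1, 0, 4); (0, 0, 3, 0, 0))


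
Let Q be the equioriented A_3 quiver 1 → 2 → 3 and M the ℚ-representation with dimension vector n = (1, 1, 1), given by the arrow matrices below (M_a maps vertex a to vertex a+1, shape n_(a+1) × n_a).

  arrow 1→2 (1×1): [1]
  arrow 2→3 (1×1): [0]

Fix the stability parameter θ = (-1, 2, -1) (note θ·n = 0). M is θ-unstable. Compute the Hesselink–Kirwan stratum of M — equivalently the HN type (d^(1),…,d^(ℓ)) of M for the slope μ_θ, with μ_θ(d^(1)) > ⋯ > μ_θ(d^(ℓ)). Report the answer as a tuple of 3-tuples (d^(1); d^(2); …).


Via rank(M_{q-1}∘⋯∘M_p): M ≅ I[1,2], I[3,3].
μ_θ-semistable layers: μ^(1)=2; μ^(2)=-1

((0, 1, 0); (1, 0, 1))


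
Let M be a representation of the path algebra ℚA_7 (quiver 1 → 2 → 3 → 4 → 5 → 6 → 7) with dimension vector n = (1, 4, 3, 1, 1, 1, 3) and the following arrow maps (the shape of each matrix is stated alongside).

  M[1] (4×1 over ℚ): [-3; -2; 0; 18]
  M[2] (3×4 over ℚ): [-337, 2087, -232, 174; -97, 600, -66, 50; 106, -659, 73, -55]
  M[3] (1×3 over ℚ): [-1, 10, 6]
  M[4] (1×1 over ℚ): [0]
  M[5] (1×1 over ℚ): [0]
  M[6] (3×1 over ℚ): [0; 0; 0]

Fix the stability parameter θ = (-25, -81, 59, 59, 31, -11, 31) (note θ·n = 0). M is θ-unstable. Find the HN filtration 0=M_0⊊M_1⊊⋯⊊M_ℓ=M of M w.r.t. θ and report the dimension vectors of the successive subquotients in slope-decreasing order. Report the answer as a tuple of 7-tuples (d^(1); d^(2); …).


Via rank(M_{q-1}∘⋯∘M_p): M ≅ I[1,4], I[2,2], I[2,3]^2, I[5,5], I[6,6], I[7,7]^3.
μ_θ-semistable layers: μ^(1)=59; μ^(2)=31; μ^(3)=-11; μ^(4)=-53; μ^(5)=-81

((0, 0, 3, 1, 0, 0, 0); (0, 0, 0, 0, 1, 0, 3); (0, 0, 0, 0, 0, 1, 0); (1, 1, 0, 0, 0, 0, 0); (0, 3, 0, 0, 0, 0, 0))


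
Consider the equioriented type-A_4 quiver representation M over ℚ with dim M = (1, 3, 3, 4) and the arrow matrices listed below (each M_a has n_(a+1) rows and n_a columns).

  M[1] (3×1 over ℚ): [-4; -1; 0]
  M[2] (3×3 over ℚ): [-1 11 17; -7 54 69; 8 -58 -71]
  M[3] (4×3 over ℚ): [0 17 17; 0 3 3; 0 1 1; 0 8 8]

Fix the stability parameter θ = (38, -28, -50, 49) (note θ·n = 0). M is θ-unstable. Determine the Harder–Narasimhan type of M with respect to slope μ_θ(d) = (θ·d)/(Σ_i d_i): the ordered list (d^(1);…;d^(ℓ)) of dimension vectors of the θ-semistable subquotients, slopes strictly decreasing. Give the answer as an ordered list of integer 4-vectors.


Via rank(M_{q-1}∘⋯∘M_p): M ≅ I[1,3], I[2,3], I[2,4], I[4,4]^3.
μ_θ-semistable layers: μ^(1)=49; μ^(2)=-40/3; μ^(3)=-39

((0, 0, 0, 4); (1, 1, 1, 0); (0, 2, 2, 0))


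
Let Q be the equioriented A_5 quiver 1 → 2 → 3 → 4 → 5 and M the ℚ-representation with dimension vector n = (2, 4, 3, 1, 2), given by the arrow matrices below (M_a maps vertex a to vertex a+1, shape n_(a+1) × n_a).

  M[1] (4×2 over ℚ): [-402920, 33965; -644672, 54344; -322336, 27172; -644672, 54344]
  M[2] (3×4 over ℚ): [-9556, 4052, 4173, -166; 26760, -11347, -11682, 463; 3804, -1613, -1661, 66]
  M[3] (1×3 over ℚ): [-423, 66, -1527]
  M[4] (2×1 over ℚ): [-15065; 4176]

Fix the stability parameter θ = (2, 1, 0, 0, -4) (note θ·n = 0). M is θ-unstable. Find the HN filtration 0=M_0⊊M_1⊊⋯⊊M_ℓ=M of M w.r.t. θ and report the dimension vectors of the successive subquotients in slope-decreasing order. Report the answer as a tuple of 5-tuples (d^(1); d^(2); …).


Interval decomposition of M: I[1,1], I[1,2], I[2,3]^2, I[2,5], I[5,5].
HN type (ℓ=5): μ^(1)=2; μ^(2)=3/2; μ^(3)=1/2; μ^(4)=-3/4; μ^(5)=-4

((1, 0, 0, 0, 0); (1, 1, 0, 0, 0); (0, 2, 2, 0, 0); (0, 1, 1, 1, 1); (0, 0, 0, 0, 1))


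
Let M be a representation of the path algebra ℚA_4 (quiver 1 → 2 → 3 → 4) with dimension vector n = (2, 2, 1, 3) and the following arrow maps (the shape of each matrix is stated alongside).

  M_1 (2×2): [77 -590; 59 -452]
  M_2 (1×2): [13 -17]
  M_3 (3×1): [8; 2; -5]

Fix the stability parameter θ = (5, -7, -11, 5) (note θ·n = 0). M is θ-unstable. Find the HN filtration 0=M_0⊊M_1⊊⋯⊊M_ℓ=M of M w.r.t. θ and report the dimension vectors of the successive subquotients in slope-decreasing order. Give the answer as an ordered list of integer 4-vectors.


Barcode: M ≅ I[1,2], I[1,4], I[4,4]^2. HN layers by μ_θ (3 steps, strictly decreasing):
  μ^(1)=5; μ^(2)=-1; μ^(3)=-13/3

((0, 0, 0, 3); (1, 1, 0, 0); (1, 1, 1, 0))


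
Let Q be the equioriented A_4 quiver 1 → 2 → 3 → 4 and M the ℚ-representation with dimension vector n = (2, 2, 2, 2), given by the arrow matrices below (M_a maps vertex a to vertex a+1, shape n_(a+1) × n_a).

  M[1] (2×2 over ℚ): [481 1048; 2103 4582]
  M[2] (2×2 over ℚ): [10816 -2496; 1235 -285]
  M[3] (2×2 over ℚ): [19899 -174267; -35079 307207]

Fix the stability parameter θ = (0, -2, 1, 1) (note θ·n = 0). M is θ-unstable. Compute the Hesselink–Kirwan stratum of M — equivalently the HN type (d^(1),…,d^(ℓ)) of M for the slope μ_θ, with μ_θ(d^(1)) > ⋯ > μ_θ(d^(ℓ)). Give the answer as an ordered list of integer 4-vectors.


Interval decomposition of M: I[1,2], I[1,4], I[3,3], I[4,4].
HN type (ℓ=2): μ^(1)=1; μ^(2)=-1

((0, 0, 2, 2); (2, 2, 0, 0))


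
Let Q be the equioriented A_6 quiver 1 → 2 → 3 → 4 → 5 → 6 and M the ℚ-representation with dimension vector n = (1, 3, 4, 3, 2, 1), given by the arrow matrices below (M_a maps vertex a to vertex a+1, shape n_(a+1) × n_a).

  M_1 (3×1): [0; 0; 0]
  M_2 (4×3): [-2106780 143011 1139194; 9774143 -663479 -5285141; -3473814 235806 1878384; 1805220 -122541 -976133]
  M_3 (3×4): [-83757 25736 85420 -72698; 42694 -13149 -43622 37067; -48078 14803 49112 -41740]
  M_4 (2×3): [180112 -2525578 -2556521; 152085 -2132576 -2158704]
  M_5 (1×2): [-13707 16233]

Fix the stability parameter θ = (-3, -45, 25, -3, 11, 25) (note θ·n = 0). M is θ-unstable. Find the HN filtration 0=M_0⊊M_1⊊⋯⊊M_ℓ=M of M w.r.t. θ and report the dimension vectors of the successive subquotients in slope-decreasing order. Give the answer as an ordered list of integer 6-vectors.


Barcode: M ≅ I[1,1], I[2,4], I[2,5], I[2,6], I[3,3]. HN layers by μ_θ (4 steps, strictly decreasing):
  μ^(1)=25; μ^(2)=11; μ^(3)=-3; μ^(4)=-45

((0, 0, 1, 0, 0, 1); (0, 0, 3, 3, 2, 0); (1, 0, 0, 0, 0, 0); (0, 3, 0, 0, 0, 0))
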